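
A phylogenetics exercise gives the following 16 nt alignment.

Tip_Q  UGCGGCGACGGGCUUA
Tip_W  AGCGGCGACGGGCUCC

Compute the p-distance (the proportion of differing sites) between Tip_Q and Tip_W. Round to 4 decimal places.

Differing sites — 1:U/A; 15:U/C; 16:A/C.
There are 3 differences over 16 sites, so p = 3/16 = 0.1875.

0.1875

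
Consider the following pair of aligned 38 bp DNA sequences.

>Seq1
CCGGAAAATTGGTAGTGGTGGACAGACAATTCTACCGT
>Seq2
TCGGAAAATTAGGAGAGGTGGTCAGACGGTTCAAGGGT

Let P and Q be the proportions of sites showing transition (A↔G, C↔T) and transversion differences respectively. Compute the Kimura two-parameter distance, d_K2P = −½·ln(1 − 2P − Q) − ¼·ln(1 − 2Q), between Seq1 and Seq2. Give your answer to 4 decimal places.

Differing sites — 1:C/T (Ti); 11:G/A (Ti); 13:T/G (Tv); 16:T/A (Tv); 22:A/T (Tv); 28:A/G (Ti); 29:A/G (Ti); 33:T/A (Tv); 35:C/G (Tv); 36:C/G (Tv).
Of the 10 differences, 4 transitions and 6 transversions over 38 sites: P = 4/38 = 0.105263, Q = 6/38 = 0.157895.
d = −0.5·ln(0.631579) − 0.25·ln(0.684210) = −0.5·(-0.459532) − 0.25·(-0.379490) = 0.3246.

0.3246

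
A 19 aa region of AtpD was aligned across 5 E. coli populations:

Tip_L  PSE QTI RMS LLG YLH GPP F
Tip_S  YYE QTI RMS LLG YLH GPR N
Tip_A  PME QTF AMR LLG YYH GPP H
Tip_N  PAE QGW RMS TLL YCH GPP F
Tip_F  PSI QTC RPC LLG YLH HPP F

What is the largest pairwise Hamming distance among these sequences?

10

Pairwise Hamming distances:
  Tip_L vs Tip_S: 4
  Tip_L vs Tip_A: 6
  Tip_L vs Tip_N: 6
  Tip_L vs Tip_F: 5
  Tip_S vs Tip_A: 8
  Tip_S vs Tip_N: 9
  Tip_S vs Tip_F: 9
  Tip_A vs Tip_N: 9
  Tip_A vs Tip_F: 9
  Tip_N vs Tip_F: 10
The largest is 10, between Tip_N and Tip_F.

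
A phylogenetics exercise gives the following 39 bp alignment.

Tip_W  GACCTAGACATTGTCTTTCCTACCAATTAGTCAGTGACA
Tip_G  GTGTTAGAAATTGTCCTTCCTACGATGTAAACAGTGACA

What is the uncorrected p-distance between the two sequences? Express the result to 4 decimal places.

Differing sites — 2:A/T; 3:C/G; 4:C/T; 9:C/A; 16:T/C; 24:C/G; 26:A/T; 27:T/G; 30:G/A; 31:T/A.
There are 10 differences over 39 sites, so p = 10/39 = 0.2564.

0.2564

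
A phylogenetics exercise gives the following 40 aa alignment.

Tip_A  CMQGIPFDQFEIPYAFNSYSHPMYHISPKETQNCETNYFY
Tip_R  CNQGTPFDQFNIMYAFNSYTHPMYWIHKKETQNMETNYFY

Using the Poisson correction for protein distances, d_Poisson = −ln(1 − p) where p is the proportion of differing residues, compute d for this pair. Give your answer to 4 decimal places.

0.2549

Mismatches occur at site 2 (M→N), site 5 (I→T), site 11 (E→N), site 13 (P→M), site 20 (S→T), site 25 (H→W), site 27 (S→H), site 28 (P→K), site 34 (C→M).
p = 9/40 = 0.225000.
d = −ln(1 − 0.225000) = −ln(0.775000) = 0.2549.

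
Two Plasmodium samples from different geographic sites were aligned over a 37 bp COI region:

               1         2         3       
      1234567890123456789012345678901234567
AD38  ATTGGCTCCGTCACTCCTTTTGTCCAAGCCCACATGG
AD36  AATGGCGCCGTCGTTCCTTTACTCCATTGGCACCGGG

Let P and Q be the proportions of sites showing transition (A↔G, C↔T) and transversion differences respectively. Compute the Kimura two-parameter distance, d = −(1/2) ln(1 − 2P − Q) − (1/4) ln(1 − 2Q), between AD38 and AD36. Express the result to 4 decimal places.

0.4321

The sequences differ at positions 2 (T/A, transversion), 7 (T/G, transversion), 13 (A/G, transition), 14 (C/T, transition), 21 (T/A, transversion), 22 (G/C, transversion), 27 (A/T, transversion), 28 (G/T, transversion), 29 (C/G, transversion), 30 (C/G, transversion), 34 (A/C, transversion), 35 (T/G, transversion).
Of the 12 differences, 2 transitions and 10 transversions over 37 sites: P = 2/37 = 0.054054, Q = 10/37 = 0.270270.
d = −0.5·ln(0.621622) − 0.25·ln(0.459460) = −0.5·(-0.475423) − 0.25·(-0.777703) = 0.4321.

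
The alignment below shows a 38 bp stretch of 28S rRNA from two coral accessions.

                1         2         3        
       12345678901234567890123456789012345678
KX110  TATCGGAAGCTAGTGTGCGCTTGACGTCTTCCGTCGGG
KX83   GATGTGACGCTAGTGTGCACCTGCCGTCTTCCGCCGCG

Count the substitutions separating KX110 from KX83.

9

Mismatches occur at site 1 (T↔G), site 4 (C↔G), site 5 (G↔T), site 8 (A↔C), site 19 (G↔A), site 21 (T↔C), site 24 (A↔C), site 34 (T↔C), site 37 (G↔C).
That gives 9 mismatches out of 38 aligned sites, so the Hamming distance is 9.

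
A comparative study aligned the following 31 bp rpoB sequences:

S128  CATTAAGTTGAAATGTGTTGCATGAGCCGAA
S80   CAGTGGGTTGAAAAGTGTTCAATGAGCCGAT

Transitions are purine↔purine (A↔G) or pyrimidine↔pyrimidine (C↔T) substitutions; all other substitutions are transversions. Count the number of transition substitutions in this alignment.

Differing sites — 3:T/G (Tv); 5:A/G (Ti); 6:A/G (Ti); 14:T/A (Tv); 20:G/C (Tv); 21:C/A (Tv); 31:A/T (Tv).
Of the 7 differences, 2 transitions and 5 transversions, so the answer is 2.

2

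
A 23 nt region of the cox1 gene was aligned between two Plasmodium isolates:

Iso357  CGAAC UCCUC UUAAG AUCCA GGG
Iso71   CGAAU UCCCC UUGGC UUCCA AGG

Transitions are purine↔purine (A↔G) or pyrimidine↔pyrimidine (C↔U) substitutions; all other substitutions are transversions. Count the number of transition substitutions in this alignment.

Mismatches occur at site 5 (C→U, transition), site 9 (U→C, transition), site 13 (A→G, transition), site 14 (A→G, transition), site 15 (G→C, transversion), site 16 (A→U, transversion), site 21 (G→A, transition).
Of the 7 differences, 5 transitions and 2 transversions, so the answer is 5.

5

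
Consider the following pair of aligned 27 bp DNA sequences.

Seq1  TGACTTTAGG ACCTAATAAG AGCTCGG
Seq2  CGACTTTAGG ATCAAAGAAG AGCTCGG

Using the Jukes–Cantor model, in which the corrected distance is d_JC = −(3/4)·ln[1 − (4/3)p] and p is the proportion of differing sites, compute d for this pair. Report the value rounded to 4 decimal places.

0.1650

Differing sites — 1:T/C; 12:C/T; 14:T/A; 17:T/G.
p = 4/27 = 0.148148.
d = −0.75 · ln(1 − (4/3)·0.148148) = −0.75 · ln(0.802469) = −0.75 · (-0.220062) = 0.1650.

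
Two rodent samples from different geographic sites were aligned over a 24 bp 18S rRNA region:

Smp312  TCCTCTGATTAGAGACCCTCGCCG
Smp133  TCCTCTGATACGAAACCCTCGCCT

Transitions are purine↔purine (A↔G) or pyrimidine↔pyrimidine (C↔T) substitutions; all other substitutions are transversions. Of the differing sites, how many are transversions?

Differing sites — 10:T/A (Tv); 11:A/C (Tv); 14:G/A (Ti); 24:G/T (Tv).
Of the 4 differences, 1 transition and 3 transversions, so the answer is 3.

3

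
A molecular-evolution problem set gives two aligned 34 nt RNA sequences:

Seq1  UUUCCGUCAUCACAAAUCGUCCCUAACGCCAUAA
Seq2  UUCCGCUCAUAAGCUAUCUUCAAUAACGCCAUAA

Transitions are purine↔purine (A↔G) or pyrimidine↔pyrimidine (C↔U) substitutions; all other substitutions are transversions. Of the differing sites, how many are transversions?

Differing sites — 3:U/C (Ti); 5:C/G (Tv); 6:G/C (Tv); 11:C/A (Tv); 13:C/G (Tv); 14:A/C (Tv); 15:A/U (Tv); 19:G/U (Tv); 22:C/A (Tv); 23:C/A (Tv).
Of the 10 differences, 1 transition and 9 transversions, so the answer is 9.

9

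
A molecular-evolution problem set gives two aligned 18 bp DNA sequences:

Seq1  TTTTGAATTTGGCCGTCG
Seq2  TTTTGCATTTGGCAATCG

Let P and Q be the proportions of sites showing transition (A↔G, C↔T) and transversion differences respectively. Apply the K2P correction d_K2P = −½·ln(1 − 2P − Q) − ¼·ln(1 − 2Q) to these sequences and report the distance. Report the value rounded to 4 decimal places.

Differing sites — 6:A/C (Tv); 14:C/A (Tv); 15:G/A (Ti).
Of the 3 differences, 1 transition and 2 transversions over 18 sites: P = 1/18 = 0.055556, Q = 2/18 = 0.111111.
d = −0.5·ln(0.777777) − 0.25·ln(0.777778) = −0.5·(-0.251315) − 0.25·(-0.251314) = 0.1885.

0.1885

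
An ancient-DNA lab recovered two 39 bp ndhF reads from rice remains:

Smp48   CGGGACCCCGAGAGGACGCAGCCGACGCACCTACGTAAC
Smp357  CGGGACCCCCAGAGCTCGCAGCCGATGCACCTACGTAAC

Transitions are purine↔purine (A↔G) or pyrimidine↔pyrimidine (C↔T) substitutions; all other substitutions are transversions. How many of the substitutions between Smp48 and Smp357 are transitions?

Differing sites — 10:G/C (Tv); 15:G/C (Tv); 16:A/T (Tv); 26:C/T (Ti).
Of the 4 differences, 1 transition and 3 transversions, so the answer is 1.

1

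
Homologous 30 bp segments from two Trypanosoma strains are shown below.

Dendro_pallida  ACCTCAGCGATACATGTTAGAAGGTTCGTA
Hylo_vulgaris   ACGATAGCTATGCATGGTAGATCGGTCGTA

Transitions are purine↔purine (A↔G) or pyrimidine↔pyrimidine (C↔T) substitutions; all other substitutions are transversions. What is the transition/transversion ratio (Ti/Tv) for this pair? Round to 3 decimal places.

0.286

The sequences differ at positions 3 (C/G, transversion), 4 (T/A, transversion), 5 (C/T, transition), 9 (G/T, transversion), 12 (A/G, transition), 17 (T/G, transversion), 22 (A/T, transversion), 23 (G/C, transversion), 25 (T/G, transversion).
Of the 9 differences, 2 transitions and 7 transversions, so Ti/Tv = 2/7 = 0.286.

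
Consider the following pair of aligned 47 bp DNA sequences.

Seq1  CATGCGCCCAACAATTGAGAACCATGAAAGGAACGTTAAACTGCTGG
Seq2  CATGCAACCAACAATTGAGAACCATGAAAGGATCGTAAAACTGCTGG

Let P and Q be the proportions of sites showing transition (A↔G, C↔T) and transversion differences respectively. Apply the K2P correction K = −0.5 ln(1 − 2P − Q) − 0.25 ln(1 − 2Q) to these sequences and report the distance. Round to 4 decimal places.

Differing sites — 6:G/A (Ti); 7:C/A (Tv); 33:A/T (Tv); 37:T/A (Tv).
Of the 4 differences, 1 transition and 3 transversions over 47 sites: P = 1/47 = 0.021277, Q = 3/47 = 0.063830.
d = −0.5·ln(0.893616) − 0.25·ln(0.872340) = −0.5·(-0.112479) − 0.25·(-0.136576) = 0.0904.

0.0904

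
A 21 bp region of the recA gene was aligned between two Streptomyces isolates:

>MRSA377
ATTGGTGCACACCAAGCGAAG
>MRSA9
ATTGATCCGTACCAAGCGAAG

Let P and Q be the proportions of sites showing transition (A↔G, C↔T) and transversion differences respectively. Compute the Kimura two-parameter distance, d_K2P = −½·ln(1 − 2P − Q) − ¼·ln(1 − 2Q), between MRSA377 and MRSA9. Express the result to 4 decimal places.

0.2278

The sequences differ at positions 5 (G/A, transition), 7 (G/C, transversion), 9 (A/G, transition), 10 (C/T, transition).
Of the 4 differences, 3 transitions and 1 transversion over 21 sites: P = 3/21 = 0.142857, Q = 1/21 = 0.047619.
d = −0.5·ln(0.666667) − 0.25·ln(0.904762) = −0.5·(-0.405465) − 0.25·(-0.100083) = 0.2278.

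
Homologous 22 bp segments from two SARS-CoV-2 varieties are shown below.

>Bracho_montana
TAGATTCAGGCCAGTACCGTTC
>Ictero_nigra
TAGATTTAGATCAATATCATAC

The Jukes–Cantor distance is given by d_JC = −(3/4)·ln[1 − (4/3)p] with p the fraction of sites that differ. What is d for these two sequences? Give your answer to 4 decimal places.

Mismatches occur at site 7 (C↔T), site 10 (G↔A), site 11 (C↔T), site 14 (G↔A), site 17 (C↔T), site 19 (G↔A), site 21 (T↔A).
p = 7/22 = 0.318182.
d = −0.75 · ln(1 − (4/3)·0.318182) = −0.75 · ln(0.575757) = −0.75 · (-0.552070) = 0.4141.

0.4141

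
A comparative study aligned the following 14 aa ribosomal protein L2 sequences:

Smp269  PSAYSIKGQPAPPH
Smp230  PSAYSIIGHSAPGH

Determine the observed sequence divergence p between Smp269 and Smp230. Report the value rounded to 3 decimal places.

Differing sites — 7:K/I; 9:Q/H; 10:P/S; 13:P/G.
There are 4 differences over 14 sites, so p = 4/14 = 0.286.

0.286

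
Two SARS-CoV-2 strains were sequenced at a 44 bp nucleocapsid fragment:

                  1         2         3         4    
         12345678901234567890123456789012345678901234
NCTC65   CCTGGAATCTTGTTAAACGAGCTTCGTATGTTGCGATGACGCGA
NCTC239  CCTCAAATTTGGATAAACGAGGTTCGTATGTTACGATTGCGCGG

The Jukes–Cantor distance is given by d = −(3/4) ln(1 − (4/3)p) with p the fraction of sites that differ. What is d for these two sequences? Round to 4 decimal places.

The sequences differ at positions 4 (G/C), 5 (G/A), 9 (C/T), 11 (T/G), 13 (T/A), 22 (C/G), 33 (G/A), 38 (G/T), 39 (A/G), 44 (A/G).
p = 10/44 = 0.227273.
d = −0.75 · ln(1 − (4/3)·0.227273) = −0.75 · ln(0.696969) = −0.75 · (-0.361014) = 0.2708.

0.2708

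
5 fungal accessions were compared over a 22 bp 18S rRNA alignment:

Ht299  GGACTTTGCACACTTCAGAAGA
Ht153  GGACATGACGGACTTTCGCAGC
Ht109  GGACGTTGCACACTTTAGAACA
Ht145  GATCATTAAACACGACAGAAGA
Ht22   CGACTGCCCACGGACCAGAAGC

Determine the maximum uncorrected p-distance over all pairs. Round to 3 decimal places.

Pairwise Hamming distances:
  Ht299 vs Ht153: 9
  Ht299 vs Ht109: 3
  Ht299 vs Ht145: 7
  Ht299 vs Ht22: 9
  Ht153 vs Ht109: 9
  Ht153 vs Ht145: 12
  Ht153 vs Ht22: 14
  Ht109 vs Ht145: 9
  Ht109 vs Ht22: 12
  Ht145 vs Ht22: 13
The largest is 14 mismatches, between Ht153 and Ht22; p = 14/22 = 0.636.

0.636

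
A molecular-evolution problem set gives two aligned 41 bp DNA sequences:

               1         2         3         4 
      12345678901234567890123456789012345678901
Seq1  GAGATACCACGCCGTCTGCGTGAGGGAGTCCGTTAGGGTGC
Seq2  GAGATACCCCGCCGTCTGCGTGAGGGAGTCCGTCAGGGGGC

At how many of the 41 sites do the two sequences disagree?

Differing sites — 9:A/C; 34:T/C; 39:T/G.
That gives 3 mismatches out of 41 aligned sites, so the Hamming distance is 3.

3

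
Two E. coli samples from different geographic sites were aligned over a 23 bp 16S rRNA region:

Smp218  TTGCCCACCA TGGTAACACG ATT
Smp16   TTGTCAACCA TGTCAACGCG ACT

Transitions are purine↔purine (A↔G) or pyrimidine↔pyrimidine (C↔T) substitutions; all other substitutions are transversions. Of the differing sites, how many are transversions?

2

Differing sites — 4:C/T (Ti); 6:C/A (Tv); 13:G/T (Tv); 14:T/C (Ti); 18:A/G (Ti); 22:T/C (Ti).
Of the 6 differences, 4 transitions and 2 transversions, so the answer is 2.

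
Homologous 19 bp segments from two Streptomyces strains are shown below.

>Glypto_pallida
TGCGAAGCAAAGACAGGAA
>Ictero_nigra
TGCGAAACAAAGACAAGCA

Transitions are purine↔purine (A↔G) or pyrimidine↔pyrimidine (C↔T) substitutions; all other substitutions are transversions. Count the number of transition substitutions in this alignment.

2

Mismatches occur at site 7 (G→A, transition), site 16 (G→A, transition), site 18 (A→C, transversion).
Of the 3 differences, 2 transitions and 1 transversion, so the answer is 2.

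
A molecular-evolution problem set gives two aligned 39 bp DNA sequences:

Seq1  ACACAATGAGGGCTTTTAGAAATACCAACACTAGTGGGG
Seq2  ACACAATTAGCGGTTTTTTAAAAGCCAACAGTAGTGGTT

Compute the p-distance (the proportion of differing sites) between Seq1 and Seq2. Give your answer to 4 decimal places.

0.2564

Differing sites — 8:G/T; 11:G/C; 13:C/G; 18:A/T; 19:G/T; 23:T/A; 24:A/G; 31:C/G; 38:G/T; 39:G/T.
There are 10 differences over 39 sites, so p = 10/39 = 0.2564.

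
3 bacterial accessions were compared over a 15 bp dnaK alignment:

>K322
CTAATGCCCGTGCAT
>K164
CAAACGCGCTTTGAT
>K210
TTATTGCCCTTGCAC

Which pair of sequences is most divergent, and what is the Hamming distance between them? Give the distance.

Pairwise Hamming distances:
  K322 vs K164: 6
  K322 vs K210: 4
  K164 vs K210: 8
The largest is 8, between K164 and K210.

8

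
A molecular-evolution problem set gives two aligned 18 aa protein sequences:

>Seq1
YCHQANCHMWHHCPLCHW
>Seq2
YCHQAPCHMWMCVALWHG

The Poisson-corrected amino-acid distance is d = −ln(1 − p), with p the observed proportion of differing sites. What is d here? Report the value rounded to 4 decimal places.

The sequences differ at positions 6 (N/P), 11 (H/M), 12 (H/C), 13 (C/V), 14 (P/A), 16 (C/W), 18 (W/G).
p = 7/18 = 0.388889.
d = −ln(1 − 0.388889) = −ln(0.611111) = 0.4925.

0.4925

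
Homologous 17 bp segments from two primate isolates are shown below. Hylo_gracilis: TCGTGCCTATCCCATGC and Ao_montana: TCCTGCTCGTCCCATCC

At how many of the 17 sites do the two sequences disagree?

Mismatches occur at site 3 (G/C), site 7 (C/T), site 8 (T/C), site 9 (A/G), site 16 (G/C).
That gives 5 mismatches out of 17 aligned sites, so the Hamming distance is 5.

5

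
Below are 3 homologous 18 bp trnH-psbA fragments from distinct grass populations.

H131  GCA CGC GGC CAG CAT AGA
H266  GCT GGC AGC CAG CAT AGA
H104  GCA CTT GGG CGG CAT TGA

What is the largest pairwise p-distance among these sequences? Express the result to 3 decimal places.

Pairwise Hamming distances:
  H131 vs H266: 3
  H131 vs H104: 5
  H266 vs H104: 8
The largest is 8 mismatches, between H266 and H104; p = 8/18 = 0.444.

0.444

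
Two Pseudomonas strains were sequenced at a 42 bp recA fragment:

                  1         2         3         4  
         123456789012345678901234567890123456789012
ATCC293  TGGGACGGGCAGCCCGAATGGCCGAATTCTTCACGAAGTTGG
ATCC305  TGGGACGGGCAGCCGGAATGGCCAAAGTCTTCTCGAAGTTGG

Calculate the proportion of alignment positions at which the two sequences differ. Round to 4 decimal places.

0.0952

Mismatches occur at site 15 (C/G), site 24 (G/A), site 27 (T/G), site 33 (A/T).
There are 4 differences over 42 sites, so p = 4/42 = 0.0952.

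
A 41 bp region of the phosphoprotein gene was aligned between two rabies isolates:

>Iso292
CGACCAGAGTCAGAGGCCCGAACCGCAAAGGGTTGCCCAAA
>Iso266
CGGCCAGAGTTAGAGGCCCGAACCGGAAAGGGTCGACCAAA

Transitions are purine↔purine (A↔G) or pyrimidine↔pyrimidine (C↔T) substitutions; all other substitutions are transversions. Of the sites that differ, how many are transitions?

3

Differing sites — 3:A/G (Ti); 11:C/T (Ti); 26:C/G (Tv); 34:T/C (Ti); 36:C/A (Tv).
Of the 5 differences, 3 transitions and 2 transversions, so the answer is 3.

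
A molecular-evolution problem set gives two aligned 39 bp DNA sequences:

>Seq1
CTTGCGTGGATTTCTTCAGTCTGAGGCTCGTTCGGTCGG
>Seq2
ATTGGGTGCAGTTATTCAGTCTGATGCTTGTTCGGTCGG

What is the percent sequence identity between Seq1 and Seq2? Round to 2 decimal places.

Mismatches occur at site 1 (C↔A), site 5 (C↔G), site 9 (G↔C), site 11 (T↔G), site 14 (C↔A), site 25 (G↔T), site 29 (C↔T).
32 of the 39 sites match, so the percent identity is 32/39 × 100 = 82.05%.

82.05%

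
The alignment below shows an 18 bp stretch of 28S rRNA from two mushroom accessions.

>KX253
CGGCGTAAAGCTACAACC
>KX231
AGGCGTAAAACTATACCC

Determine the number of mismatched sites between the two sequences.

Differing sites — 1:C/A; 10:G/A; 14:C/T; 16:A/C.
That gives 4 mismatches out of 18 aligned sites, so the Hamming distance is 4.

4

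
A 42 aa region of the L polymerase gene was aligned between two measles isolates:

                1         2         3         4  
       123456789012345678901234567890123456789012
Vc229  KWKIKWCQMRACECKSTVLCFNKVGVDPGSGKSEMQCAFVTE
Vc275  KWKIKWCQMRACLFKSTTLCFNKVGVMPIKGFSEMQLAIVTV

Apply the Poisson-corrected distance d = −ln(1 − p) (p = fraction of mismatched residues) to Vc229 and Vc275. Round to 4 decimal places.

The sequences differ at positions 13 (E/L), 14 (C/F), 18 (V/T), 27 (D/M), 29 (G/I), 30 (S/K), 32 (K/F), 37 (C/L), 39 (F/I), 42 (E/V).
p = 10/42 = 0.238095.
d = −ln(1 − 0.238095) = −ln(0.761905) = 0.2719.

0.2719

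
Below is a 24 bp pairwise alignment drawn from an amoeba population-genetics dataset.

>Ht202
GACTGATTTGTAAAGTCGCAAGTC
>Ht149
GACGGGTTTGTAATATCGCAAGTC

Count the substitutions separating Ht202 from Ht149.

4

Differing sites — 4:T/G; 6:A/G; 14:A/T; 15:G/A.
That gives 4 mismatches out of 24 aligned sites, so the Hamming distance is 4.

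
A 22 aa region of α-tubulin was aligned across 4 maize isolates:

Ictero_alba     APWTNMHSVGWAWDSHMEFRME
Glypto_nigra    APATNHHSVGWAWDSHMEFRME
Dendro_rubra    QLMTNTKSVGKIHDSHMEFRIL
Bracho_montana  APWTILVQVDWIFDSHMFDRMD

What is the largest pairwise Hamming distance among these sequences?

14

Pairwise Hamming distances:
  Ictero_alba vs Glypto_nigra: 2
  Ictero_alba vs Dendro_rubra: 10
  Ictero_alba vs Bracho_montana: 10
  Glypto_nigra vs Dendro_rubra: 10
  Glypto_nigra vs Bracho_montana: 11
  Dendro_rubra vs Bracho_montana: 14
The largest is 14, between Dendro_rubra and Bracho_montana.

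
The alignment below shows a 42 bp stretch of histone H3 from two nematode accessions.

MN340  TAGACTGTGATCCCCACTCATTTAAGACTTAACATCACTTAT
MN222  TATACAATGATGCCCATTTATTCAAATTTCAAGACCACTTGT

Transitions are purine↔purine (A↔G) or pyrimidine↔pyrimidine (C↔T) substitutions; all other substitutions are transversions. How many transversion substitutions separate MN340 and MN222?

The sequences differ at positions 3 (G/T, transversion), 6 (T/A, transversion), 7 (G/A, transition), 12 (C/G, transversion), 17 (C/T, transition), 19 (C/T, transition), 23 (T/C, transition), 26 (G/A, transition), 27 (A/T, transversion), 28 (C/T, transition), 30 (T/C, transition), 33 (C/G, transversion), 35 (T/C, transition), 41 (A/G, transition).
Of the 14 differences, 9 transitions and 5 transversions, so the answer is 5.

5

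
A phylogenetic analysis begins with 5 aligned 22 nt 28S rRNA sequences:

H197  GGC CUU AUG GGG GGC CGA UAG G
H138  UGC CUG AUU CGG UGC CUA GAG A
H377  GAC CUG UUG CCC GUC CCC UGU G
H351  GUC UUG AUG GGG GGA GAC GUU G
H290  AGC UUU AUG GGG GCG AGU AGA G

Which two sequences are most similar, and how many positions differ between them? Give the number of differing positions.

Pairwise Hamming distances:
  H197 vs H138: 8
  H197 vs H377: 11
  H197 vs H351: 10
  H197 vs H290: 9
  H138 vs H377: 14
  H138 vs H351: 13
  H138 vs H290: 15
  H377 vs H351: 12
  H377 vs H290: 15
  H351 vs H290: 11
The smallest is 8, between H197 and H138.

8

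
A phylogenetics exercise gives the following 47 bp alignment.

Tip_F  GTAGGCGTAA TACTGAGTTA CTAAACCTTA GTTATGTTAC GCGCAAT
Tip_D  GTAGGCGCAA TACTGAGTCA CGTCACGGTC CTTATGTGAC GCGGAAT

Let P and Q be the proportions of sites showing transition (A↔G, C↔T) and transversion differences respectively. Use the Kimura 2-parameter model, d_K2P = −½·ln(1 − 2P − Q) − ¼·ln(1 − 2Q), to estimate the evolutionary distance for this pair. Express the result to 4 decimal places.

0.2826

The sequences differ at positions 8 (T/C, transition), 19 (T/C, transition), 22 (T/G, transversion), 23 (A/T, transversion), 24 (A/C, transversion), 27 (C/G, transversion), 28 (T/G, transversion), 30 (A/C, transversion), 31 (G/C, transversion), 38 (T/G, transversion), 44 (C/G, transversion).
Of the 11 differences, 2 transitions and 9 transversions over 47 sites: P = 2/47 = 0.042553, Q = 9/47 = 0.191489.
d = −0.5·ln(0.723405) − 0.25·ln(0.617022) = −0.5·(-0.323786) − 0.25·(-0.482851) = 0.2826.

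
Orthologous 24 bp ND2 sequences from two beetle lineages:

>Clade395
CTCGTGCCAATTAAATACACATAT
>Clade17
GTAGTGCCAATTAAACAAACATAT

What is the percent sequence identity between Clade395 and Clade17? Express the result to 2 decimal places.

Mismatches occur at site 1 (C/G), site 3 (C/A), site 16 (T/C), site 18 (C/A).
20 of the 24 sites match, so the percent identity is 20/24 × 100 = 83.33%.

83.33%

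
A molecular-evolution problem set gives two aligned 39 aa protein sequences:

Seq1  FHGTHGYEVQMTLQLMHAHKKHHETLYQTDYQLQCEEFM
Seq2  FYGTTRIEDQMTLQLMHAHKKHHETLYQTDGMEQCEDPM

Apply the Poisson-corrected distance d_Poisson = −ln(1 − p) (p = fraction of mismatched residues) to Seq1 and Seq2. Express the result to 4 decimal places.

Mismatches occur at site 2 (H/Y), site 5 (H/T), site 6 (G/R), site 7 (Y/I), site 9 (V/D), site 31 (Y/G), site 32 (Q/M), site 33 (L/E), site 37 (E/D), site 38 (F/P).
p = 10/39 = 0.256410.
d = −ln(1 − 0.256410) = −ln(0.743590) = 0.2963.

0.2963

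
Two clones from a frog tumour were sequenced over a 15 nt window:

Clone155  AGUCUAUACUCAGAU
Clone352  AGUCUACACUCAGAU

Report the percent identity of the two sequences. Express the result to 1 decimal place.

93.3%

A single mismatch occurs at site 7 (U→C).
14 of the 15 sites match, so the percent identity is 14/15 × 100 = 93.3%.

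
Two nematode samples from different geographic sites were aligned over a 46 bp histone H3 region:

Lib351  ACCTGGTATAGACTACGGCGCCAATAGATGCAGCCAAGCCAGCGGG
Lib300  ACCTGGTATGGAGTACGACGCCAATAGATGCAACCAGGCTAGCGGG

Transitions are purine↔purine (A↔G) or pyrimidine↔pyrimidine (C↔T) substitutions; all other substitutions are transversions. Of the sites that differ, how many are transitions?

Mismatches occur at site 10 (A→G, transition), site 13 (C→G, transversion), site 18 (G→A, transition), site 33 (G→A, transition), site 37 (A→G, transition), site 40 (C→T, transition).
Of the 6 differences, 5 transitions and 1 transversion, so the answer is 5.

5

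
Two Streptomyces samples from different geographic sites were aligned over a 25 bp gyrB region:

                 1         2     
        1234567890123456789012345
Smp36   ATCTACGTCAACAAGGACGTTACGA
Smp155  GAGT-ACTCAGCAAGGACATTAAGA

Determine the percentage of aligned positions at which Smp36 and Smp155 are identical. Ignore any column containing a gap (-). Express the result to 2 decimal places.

Excluding the 1 gap column leaves 24 comparable sites.
Mismatches occur at site 1 (A→G), site 2 (T→A), site 3 (C→G), site 6 (C→A), site 7 (G→C), site 11 (A→G), site 19 (G→A), site 23 (C→A).
16 of the 24 comparable sites match, so the percent identity is 16/24 × 100 = 66.67%.

66.67%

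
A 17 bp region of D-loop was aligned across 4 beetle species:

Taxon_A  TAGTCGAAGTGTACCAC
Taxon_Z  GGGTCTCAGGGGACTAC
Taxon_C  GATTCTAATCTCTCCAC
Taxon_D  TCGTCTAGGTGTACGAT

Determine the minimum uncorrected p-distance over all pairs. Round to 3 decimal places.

Pairwise Hamming distances:
  Taxon_A vs Taxon_Z: 7
  Taxon_A vs Taxon_C: 8
  Taxon_A vs Taxon_D: 5
  Taxon_Z vs Taxon_C: 9
  Taxon_Z vs Taxon_D: 8
  Taxon_C vs Taxon_D: 11
The smallest is 5 mismatches, between Taxon_A and Taxon_D; p = 5/17 = 0.294.

0.294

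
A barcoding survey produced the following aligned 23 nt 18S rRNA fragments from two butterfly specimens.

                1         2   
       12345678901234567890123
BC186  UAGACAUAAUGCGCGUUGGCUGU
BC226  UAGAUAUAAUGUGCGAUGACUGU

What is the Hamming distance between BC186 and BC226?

Mismatches occur at site 5 (C→U), site 12 (C→U), site 16 (U→A), site 19 (G→A).
That gives 4 mismatches out of 23 aligned sites, so the Hamming distance is 4.

4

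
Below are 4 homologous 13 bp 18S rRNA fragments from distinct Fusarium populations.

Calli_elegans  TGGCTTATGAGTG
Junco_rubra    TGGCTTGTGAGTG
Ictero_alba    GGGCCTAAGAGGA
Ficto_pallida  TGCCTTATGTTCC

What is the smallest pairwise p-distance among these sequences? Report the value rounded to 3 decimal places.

0.077

Pairwise Hamming distances:
  Calli_elegans vs Junco_rubra: 1
  Calli_elegans vs Ictero_alba: 5
  Calli_elegans vs Ficto_pallida: 5
  Junco_rubra vs Ictero_alba: 6
  Junco_rubra vs Ficto_pallida: 6
  Ictero_alba vs Ficto_pallida: 8
The smallest is 1 mismatch, between Calli_elegans and Junco_rubra; p = 1/13 = 0.077.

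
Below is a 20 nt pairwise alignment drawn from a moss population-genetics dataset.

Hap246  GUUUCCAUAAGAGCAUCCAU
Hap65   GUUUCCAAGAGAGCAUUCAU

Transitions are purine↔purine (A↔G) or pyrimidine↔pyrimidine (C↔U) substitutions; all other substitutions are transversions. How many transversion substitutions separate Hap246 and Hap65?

1

Mismatches occur at site 8 (U/A, transversion), site 9 (A/G, transition), site 17 (C/U, transition).
Of the 3 differences, 2 transitions and 1 transversion, so the answer is 1.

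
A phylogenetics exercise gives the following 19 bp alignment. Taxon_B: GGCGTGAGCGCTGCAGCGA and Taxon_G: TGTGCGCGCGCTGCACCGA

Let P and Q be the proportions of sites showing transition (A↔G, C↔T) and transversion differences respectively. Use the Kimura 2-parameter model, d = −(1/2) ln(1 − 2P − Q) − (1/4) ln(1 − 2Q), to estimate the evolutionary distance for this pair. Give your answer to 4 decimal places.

0.3246

Mismatches occur at site 1 (G/T, transversion), site 3 (C/T, transition), site 5 (T/C, transition), site 7 (A/C, transversion), site 16 (G/C, transversion).
Of the 5 differences, 2 transitions and 3 transversions over 19 sites: P = 2/19 = 0.105263, Q = 3/19 = 0.157895.
d = −0.5·ln(0.631579) − 0.25·ln(0.684210) = −0.5·(-0.459532) − 0.25·(-0.379490) = 0.3246.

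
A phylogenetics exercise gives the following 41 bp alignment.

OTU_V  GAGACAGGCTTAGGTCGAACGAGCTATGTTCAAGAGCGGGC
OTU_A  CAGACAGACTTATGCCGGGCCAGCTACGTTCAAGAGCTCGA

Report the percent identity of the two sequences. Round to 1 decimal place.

73.2%

Mismatches occur at site 1 (G→C), site 8 (G→A), site 13 (G→T), site 15 (T→C), site 18 (A→G), site 19 (A→G), site 21 (G→C), site 27 (T→C), site 38 (G→T), site 39 (G→C), site 41 (C→A).
30 of the 41 sites match, so the percent identity is 30/41 × 100 = 73.2%.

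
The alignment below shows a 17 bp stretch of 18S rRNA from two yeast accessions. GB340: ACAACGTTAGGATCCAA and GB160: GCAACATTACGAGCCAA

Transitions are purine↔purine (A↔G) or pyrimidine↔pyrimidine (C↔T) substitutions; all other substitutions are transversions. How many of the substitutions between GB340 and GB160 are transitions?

2

Mismatches occur at site 1 (A→G, transition), site 6 (G→A, transition), site 10 (G→C, transversion), site 13 (T→G, transversion).
Of the 4 differences, 2 transitions and 2 transversions, so the answer is 2.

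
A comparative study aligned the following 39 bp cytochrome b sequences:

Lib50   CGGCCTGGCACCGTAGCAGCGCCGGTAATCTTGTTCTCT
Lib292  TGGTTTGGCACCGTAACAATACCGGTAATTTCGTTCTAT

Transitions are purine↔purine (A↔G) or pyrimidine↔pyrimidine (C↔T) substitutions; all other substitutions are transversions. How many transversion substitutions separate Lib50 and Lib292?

Mismatches occur at site 1 (C↔T, transition), site 4 (C↔T, transition), site 5 (C↔T, transition), site 16 (G↔A, transition), site 19 (G↔A, transition), site 20 (C↔T, transition), site 21 (G↔A, transition), site 30 (C↔T, transition), site 32 (T↔C, transition), site 38 (C↔A, transversion).
Of the 10 differences, 9 transitions and 1 transversion, so the answer is 1.

1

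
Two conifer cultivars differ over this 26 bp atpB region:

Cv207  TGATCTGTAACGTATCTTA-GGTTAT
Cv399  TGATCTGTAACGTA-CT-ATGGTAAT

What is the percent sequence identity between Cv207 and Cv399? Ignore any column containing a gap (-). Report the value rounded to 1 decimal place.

Excluding the 3 gap columns leaves 23 comparable sites.
Differing sites — 24:T/A.
22 of the 23 comparable sites match, so the percent identity is 22/23 × 100 = 95.7%.

95.7%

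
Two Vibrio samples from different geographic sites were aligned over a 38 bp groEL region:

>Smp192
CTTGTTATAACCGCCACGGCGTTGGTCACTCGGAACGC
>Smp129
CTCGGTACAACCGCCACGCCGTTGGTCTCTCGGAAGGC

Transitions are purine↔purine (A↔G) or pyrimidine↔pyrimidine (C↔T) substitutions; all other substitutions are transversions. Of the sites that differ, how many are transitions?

2

Mismatches occur at site 3 (T↔C, transition), site 5 (T↔G, transversion), site 8 (T↔C, transition), site 19 (G↔C, transversion), site 28 (A↔T, transversion), site 36 (C↔G, transversion).
Of the 6 differences, 2 transitions and 4 transversions, so the answer is 2.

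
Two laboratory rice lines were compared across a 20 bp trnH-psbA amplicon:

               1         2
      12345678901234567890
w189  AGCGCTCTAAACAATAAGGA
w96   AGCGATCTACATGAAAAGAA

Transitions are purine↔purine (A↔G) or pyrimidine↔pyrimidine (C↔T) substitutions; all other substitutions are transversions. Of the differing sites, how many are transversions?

The sequences differ at positions 5 (C/A, transversion), 10 (A/C, transversion), 12 (C/T, transition), 13 (A/G, transition), 15 (T/A, transversion), 19 (G/A, transition).
Of the 6 differences, 3 transitions and 3 transversions, so the answer is 3.

3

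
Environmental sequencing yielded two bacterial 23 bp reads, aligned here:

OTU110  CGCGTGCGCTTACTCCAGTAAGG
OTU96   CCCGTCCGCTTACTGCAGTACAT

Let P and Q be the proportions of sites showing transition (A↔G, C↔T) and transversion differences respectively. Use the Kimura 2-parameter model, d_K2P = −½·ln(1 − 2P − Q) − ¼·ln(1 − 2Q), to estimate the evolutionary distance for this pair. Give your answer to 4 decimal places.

0.3241

Differing sites — 2:G/C (Tv); 6:G/C (Tv); 15:C/G (Tv); 21:A/C (Tv); 22:G/A (Ti); 23:G/T (Tv).
Of the 6 differences, 1 transition and 5 transversions over 23 sites: P = 1/23 = 0.043478, Q = 5/23 = 0.217391.
d = −0.5·ln(0.695653) − 0.25·ln(0.565218) = −0.5·(-0.362904) − 0.25·(-0.570544) = 0.3241.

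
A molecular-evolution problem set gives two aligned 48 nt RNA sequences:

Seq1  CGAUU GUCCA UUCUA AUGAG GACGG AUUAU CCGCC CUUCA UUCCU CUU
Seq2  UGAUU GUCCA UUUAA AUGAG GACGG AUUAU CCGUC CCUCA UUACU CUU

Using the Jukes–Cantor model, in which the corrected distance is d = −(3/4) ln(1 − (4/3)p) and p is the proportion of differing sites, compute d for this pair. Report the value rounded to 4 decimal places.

0.1367

The sequences differ at positions 1 (C/U), 13 (C/U), 14 (U/A), 34 (C/U), 37 (U/C), 43 (C/A).
p = 6/48 = 0.125000.
d = −0.75 · ln(1 − (4/3)·0.125000) = −0.75 · ln(0.833333) = −0.75 · (-0.182322) = 0.1367.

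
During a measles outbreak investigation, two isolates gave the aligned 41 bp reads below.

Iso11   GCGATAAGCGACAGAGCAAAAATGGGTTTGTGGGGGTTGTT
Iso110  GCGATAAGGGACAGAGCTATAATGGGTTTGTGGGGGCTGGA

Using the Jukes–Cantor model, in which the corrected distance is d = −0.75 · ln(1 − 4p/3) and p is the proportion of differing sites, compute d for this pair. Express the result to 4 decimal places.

Differing sites — 9:C/G; 18:A/T; 20:A/T; 37:T/C; 40:T/G; 41:T/A.
p = 6/41 = 0.146341.
d = −0.75 · ln(1 − (4/3)·0.146341) = −0.75 · ln(0.804879) = −0.75 · (-0.217063) = 0.1628.

0.1628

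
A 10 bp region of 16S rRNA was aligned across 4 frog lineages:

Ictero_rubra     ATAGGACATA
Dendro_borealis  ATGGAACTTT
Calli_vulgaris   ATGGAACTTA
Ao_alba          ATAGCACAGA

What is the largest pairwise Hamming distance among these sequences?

5

Pairwise Hamming distances:
  Ictero_rubra vs Dendro_borealis: 4
  Ictero_rubra vs Calli_vulgaris: 3
  Ictero_rubra vs Ao_alba: 2
  Dendro_borealis vs Calli_vulgaris: 1
  Dendro_borealis vs Ao_alba: 5
  Calli_vulgaris vs Ao_alba: 4
The largest is 5, between Dendro_borealis and Ao_alba.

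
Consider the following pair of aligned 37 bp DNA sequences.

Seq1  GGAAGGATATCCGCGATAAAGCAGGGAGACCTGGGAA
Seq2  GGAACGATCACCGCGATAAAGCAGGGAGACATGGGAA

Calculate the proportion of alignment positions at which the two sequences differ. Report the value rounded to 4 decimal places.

The sequences differ at positions 5 (G/C), 9 (A/C), 10 (T/A), 31 (C/A).
There are 4 differences over 37 sites, so p = 4/37 = 0.1081.

0.1081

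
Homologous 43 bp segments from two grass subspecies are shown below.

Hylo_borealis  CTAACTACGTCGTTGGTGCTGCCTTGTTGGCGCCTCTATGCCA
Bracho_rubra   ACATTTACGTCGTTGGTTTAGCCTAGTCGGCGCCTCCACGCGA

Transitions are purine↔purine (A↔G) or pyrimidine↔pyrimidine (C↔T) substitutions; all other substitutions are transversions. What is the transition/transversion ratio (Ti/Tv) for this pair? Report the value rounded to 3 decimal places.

Differing sites — 1:C/A (Tv); 2:T/C (Ti); 4:A/T (Tv); 5:C/T (Ti); 18:G/T (Tv); 19:C/T (Ti); 20:T/A (Tv); 25:T/A (Tv); 28:T/C (Ti); 37:T/C (Ti); 39:T/C (Ti); 42:C/G (Tv).
Of the 12 differences, 6 transitions and 6 transversions, so Ti/Tv = 6/6 = 1.000.

1.000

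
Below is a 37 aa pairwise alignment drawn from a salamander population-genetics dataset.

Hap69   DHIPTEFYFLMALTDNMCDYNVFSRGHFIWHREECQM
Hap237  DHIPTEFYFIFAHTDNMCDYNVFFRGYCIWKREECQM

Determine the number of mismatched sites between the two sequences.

Differing sites — 10:L/I; 11:M/F; 13:L/H; 24:S/F; 27:H/Y; 28:F/C; 31:H/K.
That gives 7 mismatches out of 37 aligned sites, so the Hamming distance is 7.

7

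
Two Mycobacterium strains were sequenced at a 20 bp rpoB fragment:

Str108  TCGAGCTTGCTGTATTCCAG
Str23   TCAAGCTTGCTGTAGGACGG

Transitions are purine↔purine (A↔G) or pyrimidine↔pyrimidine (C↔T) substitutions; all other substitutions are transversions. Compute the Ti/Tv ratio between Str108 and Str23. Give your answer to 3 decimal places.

Differing sites — 3:G/A (Ti); 15:T/G (Tv); 16:T/G (Tv); 17:C/A (Tv); 19:A/G (Ti).
Of the 5 differences, 2 transitions and 3 transversions, so Ti/Tv = 2/3 = 0.667.

0.667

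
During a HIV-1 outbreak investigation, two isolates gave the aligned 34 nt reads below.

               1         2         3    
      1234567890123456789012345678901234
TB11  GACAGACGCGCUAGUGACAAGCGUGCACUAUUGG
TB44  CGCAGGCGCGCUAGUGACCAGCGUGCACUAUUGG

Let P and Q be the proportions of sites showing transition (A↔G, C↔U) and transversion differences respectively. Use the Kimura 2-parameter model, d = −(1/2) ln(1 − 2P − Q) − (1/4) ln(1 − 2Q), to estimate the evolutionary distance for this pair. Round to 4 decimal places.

0.1284

The sequences differ at positions 1 (G/C, transversion), 2 (A/G, transition), 6 (A/G, transition), 19 (A/C, transversion).
Of the 4 differences, 2 transitions and 2 transversions over 34 sites: P = 2/34 = 0.058824, Q = 2/34 = 0.058824.
d = −0.5·ln(0.823528) − 0.25·ln(0.882352) = −0.5·(-0.194158) − 0.25·(-0.125164) = 0.1284.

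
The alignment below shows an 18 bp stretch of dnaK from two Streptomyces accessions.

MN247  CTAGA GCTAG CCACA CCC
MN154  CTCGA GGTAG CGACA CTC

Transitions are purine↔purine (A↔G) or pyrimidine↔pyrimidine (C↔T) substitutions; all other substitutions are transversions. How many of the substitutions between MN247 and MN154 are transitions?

The sequences differ at positions 3 (A/C, transversion), 7 (C/G, transversion), 12 (C/G, transversion), 17 (C/T, transition).
Of the 4 differences, 1 transition and 3 transversions, so the answer is 1.

1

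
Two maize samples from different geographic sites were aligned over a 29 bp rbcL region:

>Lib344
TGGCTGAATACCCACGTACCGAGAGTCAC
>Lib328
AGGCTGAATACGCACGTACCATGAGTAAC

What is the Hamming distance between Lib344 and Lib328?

The sequences differ at positions 1 (T/A), 12 (C/G), 21 (G/A), 22 (A/T), 27 (C/A).
That gives 5 mismatches out of 29 aligned sites, so the Hamming distance is 5.

5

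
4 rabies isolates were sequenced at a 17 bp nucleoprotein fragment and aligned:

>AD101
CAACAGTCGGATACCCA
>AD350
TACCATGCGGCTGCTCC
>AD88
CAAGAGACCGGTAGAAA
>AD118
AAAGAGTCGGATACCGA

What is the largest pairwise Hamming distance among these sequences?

12

Pairwise Hamming distances:
  AD101 vs AD350: 8
  AD101 vs AD88: 7
  AD101 vs AD118: 3
  AD350 vs AD88: 12
  AD350 vs AD118: 10
  AD88 vs AD118: 7
The largest is 12, between AD350 and AD88.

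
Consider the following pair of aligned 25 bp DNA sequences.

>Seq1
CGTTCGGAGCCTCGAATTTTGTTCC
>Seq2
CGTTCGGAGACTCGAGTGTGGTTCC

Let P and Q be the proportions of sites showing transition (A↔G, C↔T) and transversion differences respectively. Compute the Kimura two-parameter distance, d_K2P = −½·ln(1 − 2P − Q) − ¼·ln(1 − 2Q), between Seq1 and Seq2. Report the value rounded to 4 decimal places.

The sequences differ at positions 10 (C/A, transversion), 16 (A/G, transition), 18 (T/G, transversion), 20 (T/G, transversion).
Of the 4 differences, 1 transition and 3 transversions over 25 sites: P = 1/25 = 0.040000, Q = 3/25 = 0.120000.
d = −0.5·ln(0.800000) − 0.25·ln(0.760000) = −0.5·(-0.223144) − 0.25·(-0.274437) = 0.1802.

0.1802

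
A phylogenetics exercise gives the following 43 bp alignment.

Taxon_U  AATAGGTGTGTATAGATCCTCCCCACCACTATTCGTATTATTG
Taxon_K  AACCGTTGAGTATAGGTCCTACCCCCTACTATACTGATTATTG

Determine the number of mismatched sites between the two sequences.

11

Differing sites — 3:T/C; 4:A/C; 6:G/T; 9:T/A; 16:A/G; 21:C/A; 25:A/C; 27:C/T; 33:T/A; 35:G/T; 36:T/G.
That gives 11 mismatches out of 43 aligned sites, so the Hamming distance is 11.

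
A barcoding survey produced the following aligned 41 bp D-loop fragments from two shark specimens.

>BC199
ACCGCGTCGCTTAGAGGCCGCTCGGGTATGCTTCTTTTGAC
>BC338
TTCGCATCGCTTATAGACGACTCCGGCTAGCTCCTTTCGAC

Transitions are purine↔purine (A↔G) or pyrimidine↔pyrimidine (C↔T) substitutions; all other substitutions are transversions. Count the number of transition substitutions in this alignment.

7

Mismatches occur at site 1 (A/T, transversion), site 2 (C/T, transition), site 6 (G/A, transition), site 14 (G/T, transversion), site 17 (G/A, transition), site 19 (C/G, transversion), site 20 (G/A, transition), site 24 (G/C, transversion), site 27 (T/C, transition), site 28 (A/T, transversion), site 29 (T/A, transversion), site 33 (T/C, transition), site 38 (T/C, transition).
Of the 13 differences, 7 transitions and 6 transversions, so the answer is 7.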